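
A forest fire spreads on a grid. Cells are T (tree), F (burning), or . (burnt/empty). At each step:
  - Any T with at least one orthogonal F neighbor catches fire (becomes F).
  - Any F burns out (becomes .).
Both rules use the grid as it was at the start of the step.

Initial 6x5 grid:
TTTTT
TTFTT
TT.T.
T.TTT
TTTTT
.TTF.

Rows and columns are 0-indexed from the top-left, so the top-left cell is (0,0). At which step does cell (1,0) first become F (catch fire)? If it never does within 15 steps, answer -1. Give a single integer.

Step 1: cell (1,0)='T' (+5 fires, +2 burnt)
Step 2: cell (1,0)='F' (+10 fires, +5 burnt)
  -> target ignites at step 2
Step 3: cell (1,0)='.' (+6 fires, +10 burnt)
Step 4: cell (1,0)='.' (+2 fires, +6 burnt)
Step 5: cell (1,0)='.' (+0 fires, +2 burnt)
  fire out at step 5

2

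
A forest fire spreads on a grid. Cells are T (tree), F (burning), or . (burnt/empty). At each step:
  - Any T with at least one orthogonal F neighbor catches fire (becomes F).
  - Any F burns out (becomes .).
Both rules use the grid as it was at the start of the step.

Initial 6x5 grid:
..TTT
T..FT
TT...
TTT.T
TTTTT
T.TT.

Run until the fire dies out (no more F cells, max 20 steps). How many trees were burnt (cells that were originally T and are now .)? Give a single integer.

Answer: 4

Derivation:
Step 1: +2 fires, +1 burnt (F count now 2)
Step 2: +2 fires, +2 burnt (F count now 2)
Step 3: +0 fires, +2 burnt (F count now 0)
Fire out after step 3
Initially T: 19, now '.': 15
Total burnt (originally-T cells now '.'): 4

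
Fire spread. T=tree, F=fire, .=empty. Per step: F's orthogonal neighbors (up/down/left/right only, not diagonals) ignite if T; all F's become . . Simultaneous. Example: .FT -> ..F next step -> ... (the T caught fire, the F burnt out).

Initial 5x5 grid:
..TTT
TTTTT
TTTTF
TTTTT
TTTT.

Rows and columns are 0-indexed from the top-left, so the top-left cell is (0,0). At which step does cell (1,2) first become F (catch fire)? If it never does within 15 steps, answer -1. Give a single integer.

Step 1: cell (1,2)='T' (+3 fires, +1 burnt)
Step 2: cell (1,2)='T' (+4 fires, +3 burnt)
Step 3: cell (1,2)='F' (+5 fires, +4 burnt)
  -> target ignites at step 3
Step 4: cell (1,2)='.' (+5 fires, +5 burnt)
Step 5: cell (1,2)='.' (+3 fires, +5 burnt)
Step 6: cell (1,2)='.' (+1 fires, +3 burnt)
Step 7: cell (1,2)='.' (+0 fires, +1 burnt)
  fire out at step 7

3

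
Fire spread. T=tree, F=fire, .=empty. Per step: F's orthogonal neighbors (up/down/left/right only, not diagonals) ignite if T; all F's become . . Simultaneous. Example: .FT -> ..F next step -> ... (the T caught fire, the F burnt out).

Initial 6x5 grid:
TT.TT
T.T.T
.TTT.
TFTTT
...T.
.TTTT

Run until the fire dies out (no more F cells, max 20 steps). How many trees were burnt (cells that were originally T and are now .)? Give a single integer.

Step 1: +3 fires, +1 burnt (F count now 3)
Step 2: +2 fires, +3 burnt (F count now 2)
Step 3: +4 fires, +2 burnt (F count now 4)
Step 4: +1 fires, +4 burnt (F count now 1)
Step 5: +2 fires, +1 burnt (F count now 2)
Step 6: +1 fires, +2 burnt (F count now 1)
Step 7: +0 fires, +1 burnt (F count now 0)
Fire out after step 7
Initially T: 19, now '.': 24
Total burnt (originally-T cells now '.'): 13

Answer: 13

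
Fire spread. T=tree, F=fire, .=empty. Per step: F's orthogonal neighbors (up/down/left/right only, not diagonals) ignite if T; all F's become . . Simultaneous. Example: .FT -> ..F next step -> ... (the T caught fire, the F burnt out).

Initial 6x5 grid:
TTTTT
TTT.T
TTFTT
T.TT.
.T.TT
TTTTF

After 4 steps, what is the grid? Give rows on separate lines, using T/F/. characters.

Step 1: 6 trees catch fire, 2 burn out
  TTTTT
  TTF.T
  TF.FT
  T.FT.
  .T.TF
  TTTF.
Step 2: 7 trees catch fire, 6 burn out
  TTFTT
  TF..T
  F...F
  T..F.
  .T.F.
  TTF..
Step 3: 6 trees catch fire, 7 burn out
  TF.FT
  F...F
  .....
  F....
  .T...
  TF...
Step 4: 4 trees catch fire, 6 burn out
  F...F
  .....
  .....
  .....
  .F...
  F....

F...F
.....
.....
.....
.F...
F....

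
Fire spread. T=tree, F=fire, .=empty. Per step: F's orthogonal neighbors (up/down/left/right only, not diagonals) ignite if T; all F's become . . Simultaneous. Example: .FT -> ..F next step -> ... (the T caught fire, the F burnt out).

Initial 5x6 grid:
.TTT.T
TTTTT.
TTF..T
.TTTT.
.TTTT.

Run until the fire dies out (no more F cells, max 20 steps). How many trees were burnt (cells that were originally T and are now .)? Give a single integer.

Answer: 18

Derivation:
Step 1: +3 fires, +1 burnt (F count now 3)
Step 2: +7 fires, +3 burnt (F count now 7)
Step 3: +7 fires, +7 burnt (F count now 7)
Step 4: +1 fires, +7 burnt (F count now 1)
Step 5: +0 fires, +1 burnt (F count now 0)
Fire out after step 5
Initially T: 20, now '.': 28
Total burnt (originally-T cells now '.'): 18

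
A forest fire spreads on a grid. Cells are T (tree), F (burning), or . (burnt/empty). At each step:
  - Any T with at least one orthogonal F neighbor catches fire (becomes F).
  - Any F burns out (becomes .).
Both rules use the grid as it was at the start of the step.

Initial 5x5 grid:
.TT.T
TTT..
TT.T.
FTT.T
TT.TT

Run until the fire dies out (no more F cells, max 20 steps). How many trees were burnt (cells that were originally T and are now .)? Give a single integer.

Step 1: +3 fires, +1 burnt (F count now 3)
Step 2: +4 fires, +3 burnt (F count now 4)
Step 3: +1 fires, +4 burnt (F count now 1)
Step 4: +2 fires, +1 burnt (F count now 2)
Step 5: +1 fires, +2 burnt (F count now 1)
Step 6: +0 fires, +1 burnt (F count now 0)
Fire out after step 6
Initially T: 16, now '.': 20
Total burnt (originally-T cells now '.'): 11

Answer: 11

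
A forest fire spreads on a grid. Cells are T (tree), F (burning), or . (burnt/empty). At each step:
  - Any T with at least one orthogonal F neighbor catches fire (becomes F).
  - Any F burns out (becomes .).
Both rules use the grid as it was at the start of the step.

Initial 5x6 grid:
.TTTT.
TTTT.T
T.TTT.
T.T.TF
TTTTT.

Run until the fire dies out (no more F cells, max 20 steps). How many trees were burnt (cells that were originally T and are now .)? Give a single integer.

Step 1: +1 fires, +1 burnt (F count now 1)
Step 2: +2 fires, +1 burnt (F count now 2)
Step 3: +2 fires, +2 burnt (F count now 2)
Step 4: +3 fires, +2 burnt (F count now 3)
Step 5: +4 fires, +3 burnt (F count now 4)
Step 6: +4 fires, +4 burnt (F count now 4)
Step 7: +3 fires, +4 burnt (F count now 3)
Step 8: +1 fires, +3 burnt (F count now 1)
Step 9: +0 fires, +1 burnt (F count now 0)
Fire out after step 9
Initially T: 21, now '.': 29
Total burnt (originally-T cells now '.'): 20

Answer: 20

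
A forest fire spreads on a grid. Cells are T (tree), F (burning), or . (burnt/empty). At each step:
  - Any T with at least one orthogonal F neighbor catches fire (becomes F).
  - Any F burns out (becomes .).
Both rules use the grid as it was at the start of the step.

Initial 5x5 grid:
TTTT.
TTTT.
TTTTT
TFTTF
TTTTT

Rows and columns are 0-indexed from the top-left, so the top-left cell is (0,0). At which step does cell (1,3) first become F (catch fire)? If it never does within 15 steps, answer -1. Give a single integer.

Step 1: cell (1,3)='T' (+7 fires, +2 burnt)
Step 2: cell (1,3)='T' (+7 fires, +7 burnt)
Step 3: cell (1,3)='F' (+4 fires, +7 burnt)
  -> target ignites at step 3
Step 4: cell (1,3)='.' (+3 fires, +4 burnt)
Step 5: cell (1,3)='.' (+0 fires, +3 burnt)
  fire out at step 5

3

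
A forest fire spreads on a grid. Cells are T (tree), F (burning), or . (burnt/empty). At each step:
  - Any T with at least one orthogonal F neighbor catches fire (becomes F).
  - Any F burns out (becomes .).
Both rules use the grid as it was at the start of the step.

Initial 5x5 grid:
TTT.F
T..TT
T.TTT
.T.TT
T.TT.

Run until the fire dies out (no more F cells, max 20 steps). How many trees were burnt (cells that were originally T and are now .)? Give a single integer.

Answer: 9

Derivation:
Step 1: +1 fires, +1 burnt (F count now 1)
Step 2: +2 fires, +1 burnt (F count now 2)
Step 3: +2 fires, +2 burnt (F count now 2)
Step 4: +2 fires, +2 burnt (F count now 2)
Step 5: +1 fires, +2 burnt (F count now 1)
Step 6: +1 fires, +1 burnt (F count now 1)
Step 7: +0 fires, +1 burnt (F count now 0)
Fire out after step 7
Initially T: 16, now '.': 18
Total burnt (originally-T cells now '.'): 9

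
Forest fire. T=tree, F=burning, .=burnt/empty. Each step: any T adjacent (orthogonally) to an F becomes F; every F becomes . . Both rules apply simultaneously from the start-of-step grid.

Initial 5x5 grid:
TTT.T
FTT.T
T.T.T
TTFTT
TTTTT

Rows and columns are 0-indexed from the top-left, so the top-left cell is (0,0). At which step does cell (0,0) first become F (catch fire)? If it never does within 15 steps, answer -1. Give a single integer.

Step 1: cell (0,0)='F' (+7 fires, +2 burnt)
  -> target ignites at step 1
Step 2: cell (0,0)='.' (+6 fires, +7 burnt)
Step 3: cell (0,0)='.' (+4 fires, +6 burnt)
Step 4: cell (0,0)='.' (+1 fires, +4 burnt)
Step 5: cell (0,0)='.' (+1 fires, +1 burnt)
Step 6: cell (0,0)='.' (+0 fires, +1 burnt)
  fire out at step 6

1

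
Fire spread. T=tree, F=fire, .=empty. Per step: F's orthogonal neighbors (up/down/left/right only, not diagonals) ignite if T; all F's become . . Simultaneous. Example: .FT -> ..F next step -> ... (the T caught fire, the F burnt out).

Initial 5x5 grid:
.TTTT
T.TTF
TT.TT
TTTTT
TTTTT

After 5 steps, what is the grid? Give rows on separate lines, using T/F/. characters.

Step 1: 3 trees catch fire, 1 burn out
  .TTTF
  T.TF.
  TT.TF
  TTTTT
  TTTTT
Step 2: 4 trees catch fire, 3 burn out
  .TTF.
  T.F..
  TT.F.
  TTTTF
  TTTTT
Step 3: 3 trees catch fire, 4 burn out
  .TF..
  T....
  TT...
  TTTF.
  TTTTF
Step 4: 3 trees catch fire, 3 burn out
  .F...
  T....
  TT...
  TTF..
  TTTF.
Step 5: 2 trees catch fire, 3 burn out
  .....
  T....
  TT...
  TF...
  TTF..

.....
T....
TT...
TF...
TTF..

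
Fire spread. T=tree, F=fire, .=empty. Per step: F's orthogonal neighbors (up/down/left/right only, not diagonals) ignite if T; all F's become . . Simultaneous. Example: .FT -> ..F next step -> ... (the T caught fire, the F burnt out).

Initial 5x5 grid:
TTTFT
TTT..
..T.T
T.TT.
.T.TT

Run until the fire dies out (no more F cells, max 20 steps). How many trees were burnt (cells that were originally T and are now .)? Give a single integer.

Answer: 12

Derivation:
Step 1: +2 fires, +1 burnt (F count now 2)
Step 2: +2 fires, +2 burnt (F count now 2)
Step 3: +3 fires, +2 burnt (F count now 3)
Step 4: +2 fires, +3 burnt (F count now 2)
Step 5: +1 fires, +2 burnt (F count now 1)
Step 6: +1 fires, +1 burnt (F count now 1)
Step 7: +1 fires, +1 burnt (F count now 1)
Step 8: +0 fires, +1 burnt (F count now 0)
Fire out after step 8
Initially T: 15, now '.': 22
Total burnt (originally-T cells now '.'): 12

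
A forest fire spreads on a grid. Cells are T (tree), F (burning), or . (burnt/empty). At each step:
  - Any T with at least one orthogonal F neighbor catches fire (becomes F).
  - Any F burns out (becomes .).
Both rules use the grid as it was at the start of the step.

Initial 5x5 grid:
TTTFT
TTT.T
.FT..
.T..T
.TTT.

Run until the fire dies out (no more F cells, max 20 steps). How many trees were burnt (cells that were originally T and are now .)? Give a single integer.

Answer: 13

Derivation:
Step 1: +5 fires, +2 burnt (F count now 5)
Step 2: +5 fires, +5 burnt (F count now 5)
Step 3: +2 fires, +5 burnt (F count now 2)
Step 4: +1 fires, +2 burnt (F count now 1)
Step 5: +0 fires, +1 burnt (F count now 0)
Fire out after step 5
Initially T: 14, now '.': 24
Total burnt (originally-T cells now '.'): 13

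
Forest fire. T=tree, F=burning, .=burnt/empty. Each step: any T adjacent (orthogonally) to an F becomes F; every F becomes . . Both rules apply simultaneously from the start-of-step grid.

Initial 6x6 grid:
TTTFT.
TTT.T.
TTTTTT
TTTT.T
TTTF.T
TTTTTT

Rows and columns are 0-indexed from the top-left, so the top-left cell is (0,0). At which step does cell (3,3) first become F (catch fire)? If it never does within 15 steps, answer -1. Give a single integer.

Step 1: cell (3,3)='F' (+5 fires, +2 burnt)
  -> target ignites at step 1
Step 2: cell (3,3)='.' (+8 fires, +5 burnt)
Step 3: cell (3,3)='.' (+8 fires, +8 burnt)
Step 4: cell (3,3)='.' (+6 fires, +8 burnt)
Step 5: cell (3,3)='.' (+2 fires, +6 burnt)
Step 6: cell (3,3)='.' (+0 fires, +2 burnt)
  fire out at step 6

1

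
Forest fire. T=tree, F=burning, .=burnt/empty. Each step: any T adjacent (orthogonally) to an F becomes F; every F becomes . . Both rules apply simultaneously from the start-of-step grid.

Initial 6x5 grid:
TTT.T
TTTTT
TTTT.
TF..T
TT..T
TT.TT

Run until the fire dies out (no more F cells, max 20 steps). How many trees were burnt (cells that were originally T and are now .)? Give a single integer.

Answer: 18

Derivation:
Step 1: +3 fires, +1 burnt (F count now 3)
Step 2: +5 fires, +3 burnt (F count now 5)
Step 3: +5 fires, +5 burnt (F count now 5)
Step 4: +3 fires, +5 burnt (F count now 3)
Step 5: +1 fires, +3 burnt (F count now 1)
Step 6: +1 fires, +1 burnt (F count now 1)
Step 7: +0 fires, +1 burnt (F count now 0)
Fire out after step 7
Initially T: 22, now '.': 26
Total burnt (originally-T cells now '.'): 18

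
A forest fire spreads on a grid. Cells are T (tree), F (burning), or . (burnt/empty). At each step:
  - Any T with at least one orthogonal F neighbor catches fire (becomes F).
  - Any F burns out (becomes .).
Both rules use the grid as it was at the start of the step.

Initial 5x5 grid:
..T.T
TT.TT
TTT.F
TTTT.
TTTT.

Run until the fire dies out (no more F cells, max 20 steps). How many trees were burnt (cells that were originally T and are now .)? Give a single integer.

Step 1: +1 fires, +1 burnt (F count now 1)
Step 2: +2 fires, +1 burnt (F count now 2)
Step 3: +0 fires, +2 burnt (F count now 0)
Fire out after step 3
Initially T: 17, now '.': 11
Total burnt (originally-T cells now '.'): 3

Answer: 3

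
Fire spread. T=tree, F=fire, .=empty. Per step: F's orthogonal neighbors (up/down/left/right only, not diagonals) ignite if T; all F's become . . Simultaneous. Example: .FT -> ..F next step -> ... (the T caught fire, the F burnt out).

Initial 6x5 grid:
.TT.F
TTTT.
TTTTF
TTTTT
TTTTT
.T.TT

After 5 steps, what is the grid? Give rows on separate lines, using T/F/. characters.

Step 1: 2 trees catch fire, 2 burn out
  .TT..
  TTTT.
  TTTF.
  TTTTF
  TTTTT
  .T.TT
Step 2: 4 trees catch fire, 2 burn out
  .TT..
  TTTF.
  TTF..
  TTTF.
  TTTTF
  .T.TT
Step 3: 5 trees catch fire, 4 burn out
  .TT..
  TTF..
  TF...
  TTF..
  TTTF.
  .T.TF
Step 4: 6 trees catch fire, 5 burn out
  .TF..
  TF...
  F....
  TF...
  TTF..
  .T.F.
Step 5: 4 trees catch fire, 6 burn out
  .F...
  F....
  .....
  F....
  TF...
  .T...

.F...
F....
.....
F....
TF...
.T...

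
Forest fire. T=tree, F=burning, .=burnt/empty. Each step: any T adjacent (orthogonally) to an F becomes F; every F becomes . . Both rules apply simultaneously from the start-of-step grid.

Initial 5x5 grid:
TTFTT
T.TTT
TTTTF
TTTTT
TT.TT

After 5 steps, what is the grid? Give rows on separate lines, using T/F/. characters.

Step 1: 6 trees catch fire, 2 burn out
  TF.FT
  T.FTF
  TTTF.
  TTTTF
  TT.TT
Step 2: 6 trees catch fire, 6 burn out
  F...F
  T..F.
  TTF..
  TTTF.
  TT.TF
Step 3: 4 trees catch fire, 6 burn out
  .....
  F....
  TF...
  TTF..
  TT.F.
Step 4: 2 trees catch fire, 4 burn out
  .....
  .....
  F....
  TF...
  TT...
Step 5: 2 trees catch fire, 2 burn out
  .....
  .....
  .....
  F....
  TF...

.....
.....
.....
F....
TF...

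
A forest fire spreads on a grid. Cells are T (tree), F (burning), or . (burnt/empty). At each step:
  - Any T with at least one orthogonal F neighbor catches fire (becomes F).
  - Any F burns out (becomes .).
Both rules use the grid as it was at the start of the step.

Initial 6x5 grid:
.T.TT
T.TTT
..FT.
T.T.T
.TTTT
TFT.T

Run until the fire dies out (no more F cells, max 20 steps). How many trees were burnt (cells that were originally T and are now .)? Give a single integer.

Answer: 15

Derivation:
Step 1: +6 fires, +2 burnt (F count now 6)
Step 2: +2 fires, +6 burnt (F count now 2)
Step 3: +3 fires, +2 burnt (F count now 3)
Step 4: +2 fires, +3 burnt (F count now 2)
Step 5: +2 fires, +2 burnt (F count now 2)
Step 6: +0 fires, +2 burnt (F count now 0)
Fire out after step 6
Initially T: 18, now '.': 27
Total burnt (originally-T cells now '.'): 15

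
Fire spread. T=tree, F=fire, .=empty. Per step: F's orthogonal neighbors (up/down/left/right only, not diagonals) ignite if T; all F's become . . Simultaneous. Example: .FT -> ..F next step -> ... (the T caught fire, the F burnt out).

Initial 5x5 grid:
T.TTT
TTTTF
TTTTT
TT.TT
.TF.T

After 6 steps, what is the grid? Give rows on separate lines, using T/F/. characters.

Step 1: 4 trees catch fire, 2 burn out
  T.TTF
  TTTF.
  TTTTF
  TT.TT
  .F..T
Step 2: 5 trees catch fire, 4 burn out
  T.TF.
  TTF..
  TTTF.
  TF.TF
  ....T
Step 3: 7 trees catch fire, 5 burn out
  T.F..
  TF...
  TFF..
  F..F.
  ....F
Step 4: 2 trees catch fire, 7 burn out
  T....
  F....
  F....
  .....
  .....
Step 5: 1 trees catch fire, 2 burn out
  F....
  .....
  .....
  .....
  .....
Step 6: 0 trees catch fire, 1 burn out
  .....
  .....
  .....
  .....
  .....

.....
.....
.....
.....
.....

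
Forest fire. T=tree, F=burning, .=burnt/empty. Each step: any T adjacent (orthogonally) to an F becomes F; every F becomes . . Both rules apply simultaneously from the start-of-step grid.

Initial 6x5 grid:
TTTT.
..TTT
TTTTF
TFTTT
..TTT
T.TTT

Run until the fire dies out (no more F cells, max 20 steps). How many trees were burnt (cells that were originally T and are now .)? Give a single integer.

Answer: 21

Derivation:
Step 1: +6 fires, +2 burnt (F count now 6)
Step 2: +6 fires, +6 burnt (F count now 6)
Step 3: +5 fires, +6 burnt (F count now 5)
Step 4: +2 fires, +5 burnt (F count now 2)
Step 5: +1 fires, +2 burnt (F count now 1)
Step 6: +1 fires, +1 burnt (F count now 1)
Step 7: +0 fires, +1 burnt (F count now 0)
Fire out after step 7
Initially T: 22, now '.': 29
Total burnt (originally-T cells now '.'): 21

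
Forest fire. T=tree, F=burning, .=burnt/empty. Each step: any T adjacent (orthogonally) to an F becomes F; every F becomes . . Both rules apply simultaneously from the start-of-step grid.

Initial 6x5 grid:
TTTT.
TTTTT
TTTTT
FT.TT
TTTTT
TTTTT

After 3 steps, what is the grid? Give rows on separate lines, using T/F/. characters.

Step 1: 3 trees catch fire, 1 burn out
  TTTT.
  TTTTT
  FTTTT
  .F.TT
  FTTTT
  TTTTT
Step 2: 4 trees catch fire, 3 burn out
  TTTT.
  FTTTT
  .FTTT
  ...TT
  .FTTT
  FTTTT
Step 3: 5 trees catch fire, 4 burn out
  FTTT.
  .FTTT
  ..FTT
  ...TT
  ..FTT
  .FTTT

FTTT.
.FTTT
..FTT
...TT
..FTT
.FTTT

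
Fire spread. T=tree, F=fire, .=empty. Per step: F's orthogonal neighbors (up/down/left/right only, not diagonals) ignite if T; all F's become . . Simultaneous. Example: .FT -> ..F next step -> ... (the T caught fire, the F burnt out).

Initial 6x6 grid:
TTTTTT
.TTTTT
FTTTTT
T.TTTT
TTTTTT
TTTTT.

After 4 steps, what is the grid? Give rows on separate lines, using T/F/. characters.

Step 1: 2 trees catch fire, 1 burn out
  TTTTTT
  .TTTTT
  .FTTTT
  F.TTTT
  TTTTTT
  TTTTT.
Step 2: 3 trees catch fire, 2 burn out
  TTTTTT
  .FTTTT
  ..FTTT
  ..TTTT
  FTTTTT
  TTTTT.
Step 3: 6 trees catch fire, 3 burn out
  TFTTTT
  ..FTTT
  ...FTT
  ..FTTT
  .FTTTT
  FTTTT.
Step 4: 7 trees catch fire, 6 burn out
  F.FTTT
  ...FTT
  ....FT
  ...FTT
  ..FTTT
  .FTTT.

F.FTTT
...FTT
....FT
...FTT
..FTTT
.FTTT.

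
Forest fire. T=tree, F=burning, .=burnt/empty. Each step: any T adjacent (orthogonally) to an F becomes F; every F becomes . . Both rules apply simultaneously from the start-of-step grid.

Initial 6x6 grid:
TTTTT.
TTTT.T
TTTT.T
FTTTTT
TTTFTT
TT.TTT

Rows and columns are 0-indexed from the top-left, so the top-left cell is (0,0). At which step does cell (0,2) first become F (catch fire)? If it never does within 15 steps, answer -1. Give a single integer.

Step 1: cell (0,2)='T' (+7 fires, +2 burnt)
Step 2: cell (0,2)='T' (+9 fires, +7 burnt)
Step 3: cell (0,2)='T' (+7 fires, +9 burnt)
Step 4: cell (0,2)='T' (+4 fires, +7 burnt)
Step 5: cell (0,2)='F' (+3 fires, +4 burnt)
  -> target ignites at step 5
Step 6: cell (0,2)='.' (+0 fires, +3 burnt)
  fire out at step 6

5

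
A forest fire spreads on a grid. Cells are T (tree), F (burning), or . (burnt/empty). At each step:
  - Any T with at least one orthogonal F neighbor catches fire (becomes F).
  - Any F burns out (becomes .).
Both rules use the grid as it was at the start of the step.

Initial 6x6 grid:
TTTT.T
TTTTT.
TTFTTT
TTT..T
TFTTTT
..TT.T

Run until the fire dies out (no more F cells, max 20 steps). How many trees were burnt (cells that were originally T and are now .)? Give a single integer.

Answer: 26

Derivation:
Step 1: +7 fires, +2 burnt (F count now 7)
Step 2: +8 fires, +7 burnt (F count now 8)
Step 3: +7 fires, +8 burnt (F count now 7)
Step 4: +3 fires, +7 burnt (F count now 3)
Step 5: +1 fires, +3 burnt (F count now 1)
Step 6: +0 fires, +1 burnt (F count now 0)
Fire out after step 6
Initially T: 27, now '.': 35
Total burnt (originally-T cells now '.'): 26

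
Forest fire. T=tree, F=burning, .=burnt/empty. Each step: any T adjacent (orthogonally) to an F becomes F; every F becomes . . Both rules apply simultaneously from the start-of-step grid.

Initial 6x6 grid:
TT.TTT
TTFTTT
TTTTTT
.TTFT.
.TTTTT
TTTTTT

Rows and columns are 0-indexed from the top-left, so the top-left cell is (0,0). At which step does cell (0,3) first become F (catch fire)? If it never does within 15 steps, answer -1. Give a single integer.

Step 1: cell (0,3)='T' (+7 fires, +2 burnt)
Step 2: cell (0,3)='F' (+10 fires, +7 burnt)
  -> target ignites at step 2
Step 3: cell (0,3)='.' (+9 fires, +10 burnt)
Step 4: cell (0,3)='.' (+3 fires, +9 burnt)
Step 5: cell (0,3)='.' (+1 fires, +3 burnt)
Step 6: cell (0,3)='.' (+0 fires, +1 burnt)
  fire out at step 6

2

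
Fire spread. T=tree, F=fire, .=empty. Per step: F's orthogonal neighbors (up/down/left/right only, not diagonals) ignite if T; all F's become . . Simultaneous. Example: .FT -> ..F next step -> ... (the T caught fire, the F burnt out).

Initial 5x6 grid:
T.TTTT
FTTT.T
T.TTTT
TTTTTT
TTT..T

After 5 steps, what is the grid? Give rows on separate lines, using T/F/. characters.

Step 1: 3 trees catch fire, 1 burn out
  F.TTTT
  .FTT.T
  F.TTTT
  TTTTTT
  TTT..T
Step 2: 2 trees catch fire, 3 burn out
  ..TTTT
  ..FT.T
  ..TTTT
  FTTTTT
  TTT..T
Step 3: 5 trees catch fire, 2 burn out
  ..FTTT
  ...F.T
  ..FTTT
  .FTTTT
  FTT..T
Step 4: 4 trees catch fire, 5 burn out
  ...FTT
  .....T
  ...FTT
  ..FTTT
  .FT..T
Step 5: 4 trees catch fire, 4 burn out
  ....FT
  .....T
  ....FT
  ...FTT
  ..F..T

....FT
.....T
....FT
...FTT
..F..T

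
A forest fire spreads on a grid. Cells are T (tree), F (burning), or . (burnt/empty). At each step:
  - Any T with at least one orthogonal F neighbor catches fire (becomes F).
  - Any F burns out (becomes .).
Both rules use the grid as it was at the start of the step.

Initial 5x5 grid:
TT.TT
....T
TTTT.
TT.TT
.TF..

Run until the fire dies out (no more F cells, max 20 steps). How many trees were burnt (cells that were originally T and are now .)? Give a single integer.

Answer: 9

Derivation:
Step 1: +1 fires, +1 burnt (F count now 1)
Step 2: +1 fires, +1 burnt (F count now 1)
Step 3: +2 fires, +1 burnt (F count now 2)
Step 4: +2 fires, +2 burnt (F count now 2)
Step 5: +1 fires, +2 burnt (F count now 1)
Step 6: +1 fires, +1 burnt (F count now 1)
Step 7: +1 fires, +1 burnt (F count now 1)
Step 8: +0 fires, +1 burnt (F count now 0)
Fire out after step 8
Initially T: 14, now '.': 20
Total burnt (originally-T cells now '.'): 9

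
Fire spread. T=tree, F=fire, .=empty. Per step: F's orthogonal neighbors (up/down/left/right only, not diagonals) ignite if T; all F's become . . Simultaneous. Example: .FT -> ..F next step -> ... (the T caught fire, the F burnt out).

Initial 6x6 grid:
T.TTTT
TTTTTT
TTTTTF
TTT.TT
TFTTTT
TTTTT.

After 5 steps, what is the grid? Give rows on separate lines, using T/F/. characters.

Step 1: 7 trees catch fire, 2 burn out
  T.TTTT
  TTTTTF
  TTTTF.
  TFT.TF
  F.FTTT
  TFTTT.
Step 2: 11 trees catch fire, 7 burn out
  T.TTTF
  TTTTF.
  TFTF..
  F.F.F.
  ...FTF
  F.FTT.
Step 3: 7 trees catch fire, 11 burn out
  T.TTF.
  TFTF..
  F.F...
  ......
  ....F.
  ...FT.
Step 4: 4 trees catch fire, 7 burn out
  T.TF..
  F.F...
  ......
  ......
  ......
  ....F.
Step 5: 2 trees catch fire, 4 burn out
  F.F...
  ......
  ......
  ......
  ......
  ......

F.F...
......
......
......
......
......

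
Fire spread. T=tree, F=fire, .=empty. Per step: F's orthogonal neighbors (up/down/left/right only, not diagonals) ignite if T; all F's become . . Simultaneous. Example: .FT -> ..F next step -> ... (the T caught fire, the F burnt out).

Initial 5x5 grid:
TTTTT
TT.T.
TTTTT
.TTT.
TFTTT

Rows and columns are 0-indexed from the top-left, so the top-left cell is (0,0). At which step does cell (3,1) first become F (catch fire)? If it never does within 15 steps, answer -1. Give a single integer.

Step 1: cell (3,1)='F' (+3 fires, +1 burnt)
  -> target ignites at step 1
Step 2: cell (3,1)='.' (+3 fires, +3 burnt)
Step 3: cell (3,1)='.' (+5 fires, +3 burnt)
Step 4: cell (3,1)='.' (+3 fires, +5 burnt)
Step 5: cell (3,1)='.' (+4 fires, +3 burnt)
Step 6: cell (3,1)='.' (+1 fires, +4 burnt)
Step 7: cell (3,1)='.' (+1 fires, +1 burnt)
Step 8: cell (3,1)='.' (+0 fires, +1 burnt)
  fire out at step 8

1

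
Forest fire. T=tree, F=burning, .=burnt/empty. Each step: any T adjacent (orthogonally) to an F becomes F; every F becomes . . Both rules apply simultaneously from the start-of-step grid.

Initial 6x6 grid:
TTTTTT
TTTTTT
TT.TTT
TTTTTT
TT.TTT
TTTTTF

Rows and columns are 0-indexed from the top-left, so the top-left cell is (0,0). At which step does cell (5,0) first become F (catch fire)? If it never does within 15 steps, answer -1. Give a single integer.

Step 1: cell (5,0)='T' (+2 fires, +1 burnt)
Step 2: cell (5,0)='T' (+3 fires, +2 burnt)
Step 3: cell (5,0)='T' (+4 fires, +3 burnt)
Step 4: cell (5,0)='T' (+4 fires, +4 burnt)
Step 5: cell (5,0)='F' (+6 fires, +4 burnt)
  -> target ignites at step 5
Step 6: cell (5,0)='.' (+4 fires, +6 burnt)
Step 7: cell (5,0)='.' (+4 fires, +4 burnt)
Step 8: cell (5,0)='.' (+3 fires, +4 burnt)
Step 9: cell (5,0)='.' (+2 fires, +3 burnt)
Step 10: cell (5,0)='.' (+1 fires, +2 burnt)
Step 11: cell (5,0)='.' (+0 fires, +1 burnt)
  fire out at step 11

5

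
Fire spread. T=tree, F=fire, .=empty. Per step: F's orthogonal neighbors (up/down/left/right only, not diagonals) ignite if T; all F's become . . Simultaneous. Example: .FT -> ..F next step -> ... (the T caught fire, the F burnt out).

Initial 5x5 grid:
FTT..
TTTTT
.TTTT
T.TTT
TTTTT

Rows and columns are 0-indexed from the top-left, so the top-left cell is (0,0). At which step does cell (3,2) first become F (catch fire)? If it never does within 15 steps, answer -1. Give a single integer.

Step 1: cell (3,2)='T' (+2 fires, +1 burnt)
Step 2: cell (3,2)='T' (+2 fires, +2 burnt)
Step 3: cell (3,2)='T' (+2 fires, +2 burnt)
Step 4: cell (3,2)='T' (+2 fires, +2 burnt)
Step 5: cell (3,2)='F' (+3 fires, +2 burnt)
  -> target ignites at step 5
Step 6: cell (3,2)='.' (+3 fires, +3 burnt)
Step 7: cell (3,2)='.' (+3 fires, +3 burnt)
Step 8: cell (3,2)='.' (+2 fires, +3 burnt)
Step 9: cell (3,2)='.' (+1 fires, +2 burnt)
Step 10: cell (3,2)='.' (+0 fires, +1 burnt)
  fire out at step 10

5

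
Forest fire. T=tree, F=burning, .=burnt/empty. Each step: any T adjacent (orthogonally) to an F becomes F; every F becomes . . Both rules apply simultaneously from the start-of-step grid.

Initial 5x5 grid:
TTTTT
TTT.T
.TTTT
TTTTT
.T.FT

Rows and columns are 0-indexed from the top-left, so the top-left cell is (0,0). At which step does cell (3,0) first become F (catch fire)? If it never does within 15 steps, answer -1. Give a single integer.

Step 1: cell (3,0)='T' (+2 fires, +1 burnt)
Step 2: cell (3,0)='T' (+3 fires, +2 burnt)
Step 3: cell (3,0)='T' (+3 fires, +3 burnt)
Step 4: cell (3,0)='F' (+5 fires, +3 burnt)
  -> target ignites at step 4
Step 5: cell (3,0)='.' (+3 fires, +5 burnt)
Step 6: cell (3,0)='.' (+3 fires, +3 burnt)
Step 7: cell (3,0)='.' (+1 fires, +3 burnt)
Step 8: cell (3,0)='.' (+0 fires, +1 burnt)
  fire out at step 8

4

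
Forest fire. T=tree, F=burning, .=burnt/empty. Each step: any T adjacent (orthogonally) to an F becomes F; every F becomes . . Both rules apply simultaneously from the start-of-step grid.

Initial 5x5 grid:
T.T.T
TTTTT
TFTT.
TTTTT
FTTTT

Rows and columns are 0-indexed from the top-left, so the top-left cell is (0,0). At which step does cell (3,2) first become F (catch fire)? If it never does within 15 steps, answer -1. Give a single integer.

Step 1: cell (3,2)='T' (+6 fires, +2 burnt)
Step 2: cell (3,2)='F' (+5 fires, +6 burnt)
  -> target ignites at step 2
Step 3: cell (3,2)='.' (+5 fires, +5 burnt)
Step 4: cell (3,2)='.' (+3 fires, +5 burnt)
Step 5: cell (3,2)='.' (+1 fires, +3 burnt)
Step 6: cell (3,2)='.' (+0 fires, +1 burnt)
  fire out at step 6

2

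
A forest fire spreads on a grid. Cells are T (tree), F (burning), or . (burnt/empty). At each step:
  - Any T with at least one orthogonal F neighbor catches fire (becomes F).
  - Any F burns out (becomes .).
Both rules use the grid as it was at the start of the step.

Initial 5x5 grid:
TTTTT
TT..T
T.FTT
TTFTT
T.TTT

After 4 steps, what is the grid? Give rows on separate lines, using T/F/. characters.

Step 1: 4 trees catch fire, 2 burn out
  TTTTT
  TT..T
  T..FT
  TF.FT
  T.FTT
Step 2: 4 trees catch fire, 4 burn out
  TTTTT
  TT..T
  T...F
  F...F
  T..FT
Step 3: 4 trees catch fire, 4 burn out
  TTTTT
  TT..F
  F....
  .....
  F...F
Step 4: 2 trees catch fire, 4 burn out
  TTTTF
  FT...
  .....
  .....
  .....

TTTTF
FT...
.....
.....
.....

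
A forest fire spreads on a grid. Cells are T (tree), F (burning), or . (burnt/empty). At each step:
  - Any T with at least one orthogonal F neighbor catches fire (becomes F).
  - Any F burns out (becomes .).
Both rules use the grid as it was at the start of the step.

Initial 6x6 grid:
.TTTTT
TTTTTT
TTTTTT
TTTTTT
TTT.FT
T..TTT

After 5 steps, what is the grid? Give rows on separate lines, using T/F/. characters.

Step 1: 3 trees catch fire, 1 burn out
  .TTTTT
  TTTTTT
  TTTTTT
  TTTTFT
  TTT..F
  T..TFT
Step 2: 5 trees catch fire, 3 burn out
  .TTTTT
  TTTTTT
  TTTTFT
  TTTF.F
  TTT...
  T..F.F
Step 3: 4 trees catch fire, 5 burn out
  .TTTTT
  TTTTFT
  TTTF.F
  TTF...
  TTT...
  T.....
Step 4: 6 trees catch fire, 4 burn out
  .TTTFT
  TTTF.F
  TTF...
  TF....
  TTF...
  T.....
Step 5: 6 trees catch fire, 6 burn out
  .TTF.F
  TTF...
  TF....
  F.....
  TF....
  T.....

.TTF.F
TTF...
TF....
F.....
TF....
T.....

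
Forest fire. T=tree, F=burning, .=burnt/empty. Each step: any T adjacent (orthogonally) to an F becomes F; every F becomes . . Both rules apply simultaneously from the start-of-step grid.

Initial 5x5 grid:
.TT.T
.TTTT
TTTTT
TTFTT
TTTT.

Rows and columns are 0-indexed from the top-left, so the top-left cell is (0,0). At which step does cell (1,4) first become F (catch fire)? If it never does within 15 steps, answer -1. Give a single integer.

Step 1: cell (1,4)='T' (+4 fires, +1 burnt)
Step 2: cell (1,4)='T' (+7 fires, +4 burnt)
Step 3: cell (1,4)='T' (+6 fires, +7 burnt)
Step 4: cell (1,4)='F' (+2 fires, +6 burnt)
  -> target ignites at step 4
Step 5: cell (1,4)='.' (+1 fires, +2 burnt)
Step 6: cell (1,4)='.' (+0 fires, +1 burnt)
  fire out at step 6

4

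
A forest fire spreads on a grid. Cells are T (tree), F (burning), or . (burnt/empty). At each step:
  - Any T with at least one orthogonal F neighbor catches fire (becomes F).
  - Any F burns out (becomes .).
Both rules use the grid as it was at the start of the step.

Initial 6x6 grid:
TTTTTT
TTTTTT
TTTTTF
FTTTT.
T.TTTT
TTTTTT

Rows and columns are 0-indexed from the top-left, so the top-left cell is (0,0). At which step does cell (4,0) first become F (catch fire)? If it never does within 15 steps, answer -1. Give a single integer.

Step 1: cell (4,0)='F' (+5 fires, +2 burnt)
  -> target ignites at step 1
Step 2: cell (4,0)='.' (+8 fires, +5 burnt)
Step 3: cell (4,0)='.' (+9 fires, +8 burnt)
Step 4: cell (4,0)='.' (+7 fires, +9 burnt)
Step 5: cell (4,0)='.' (+3 fires, +7 burnt)
Step 6: cell (4,0)='.' (+0 fires, +3 burnt)
  fire out at step 6

1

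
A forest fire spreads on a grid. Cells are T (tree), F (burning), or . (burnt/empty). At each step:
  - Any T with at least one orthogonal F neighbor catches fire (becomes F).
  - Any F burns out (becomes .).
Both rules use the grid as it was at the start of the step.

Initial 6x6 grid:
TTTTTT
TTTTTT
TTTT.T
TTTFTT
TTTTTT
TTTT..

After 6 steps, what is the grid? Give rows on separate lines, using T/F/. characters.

Step 1: 4 trees catch fire, 1 burn out
  TTTTTT
  TTTTTT
  TTTF.T
  TTF.FT
  TTTFTT
  TTTT..
Step 2: 7 trees catch fire, 4 burn out
  TTTTTT
  TTTFTT
  TTF..T
  TF...F
  TTF.FT
  TTTF..
Step 3: 9 trees catch fire, 7 burn out
  TTTFTT
  TTF.FT
  TF...F
  F.....
  TF...F
  TTF...
Step 4: 7 trees catch fire, 9 burn out
  TTF.FT
  TF...F
  F.....
  ......
  F.....
  TF....
Step 5: 4 trees catch fire, 7 burn out
  TF...F
  F.....
  ......
  ......
  ......
  F.....
Step 6: 1 trees catch fire, 4 burn out
  F.....
  ......
  ......
  ......
  ......
  ......

F.....
......
......
......
......
......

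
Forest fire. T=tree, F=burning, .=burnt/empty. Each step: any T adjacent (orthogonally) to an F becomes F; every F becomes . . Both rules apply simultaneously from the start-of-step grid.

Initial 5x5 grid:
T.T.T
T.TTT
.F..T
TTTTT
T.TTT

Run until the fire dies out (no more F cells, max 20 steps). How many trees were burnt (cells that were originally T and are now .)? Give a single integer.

Answer: 15

Derivation:
Step 1: +1 fires, +1 burnt (F count now 1)
Step 2: +2 fires, +1 burnt (F count now 2)
Step 3: +3 fires, +2 burnt (F count now 3)
Step 4: +2 fires, +3 burnt (F count now 2)
Step 5: +2 fires, +2 burnt (F count now 2)
Step 6: +1 fires, +2 burnt (F count now 1)
Step 7: +2 fires, +1 burnt (F count now 2)
Step 8: +1 fires, +2 burnt (F count now 1)
Step 9: +1 fires, +1 burnt (F count now 1)
Step 10: +0 fires, +1 burnt (F count now 0)
Fire out after step 10
Initially T: 17, now '.': 23
Total burnt (originally-T cells now '.'): 15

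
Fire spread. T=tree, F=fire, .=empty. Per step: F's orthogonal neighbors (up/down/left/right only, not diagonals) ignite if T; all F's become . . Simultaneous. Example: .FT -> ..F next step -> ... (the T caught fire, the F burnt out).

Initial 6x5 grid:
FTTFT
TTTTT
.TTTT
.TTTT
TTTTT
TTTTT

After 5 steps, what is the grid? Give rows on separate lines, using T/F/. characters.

Step 1: 5 trees catch fire, 2 burn out
  .FF.F
  FTTFT
  .TTTT
  .TTTT
  TTTTT
  TTTTT
Step 2: 4 trees catch fire, 5 burn out
  .....
  .FF.F
  .TTFT
  .TTTT
  TTTTT
  TTTTT
Step 3: 4 trees catch fire, 4 burn out
  .....
  .....
  .FF.F
  .TTFT
  TTTTT
  TTTTT
Step 4: 4 trees catch fire, 4 burn out
  .....
  .....
  .....
  .FF.F
  TTTFT
  TTTTT
Step 5: 4 trees catch fire, 4 burn out
  .....
  .....
  .....
  .....
  TFF.F
  TTTFT

.....
.....
.....
.....
TFF.F
TTTFT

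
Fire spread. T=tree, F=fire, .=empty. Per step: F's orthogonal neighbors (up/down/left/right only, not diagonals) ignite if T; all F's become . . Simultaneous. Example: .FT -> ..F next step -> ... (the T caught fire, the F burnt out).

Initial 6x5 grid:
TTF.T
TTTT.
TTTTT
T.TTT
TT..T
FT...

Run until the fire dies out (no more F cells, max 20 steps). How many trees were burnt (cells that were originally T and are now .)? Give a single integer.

Step 1: +4 fires, +2 burnt (F count now 4)
Step 2: +6 fires, +4 burnt (F count now 6)
Step 3: +5 fires, +6 burnt (F count now 5)
Step 4: +2 fires, +5 burnt (F count now 2)
Step 5: +1 fires, +2 burnt (F count now 1)
Step 6: +1 fires, +1 burnt (F count now 1)
Step 7: +0 fires, +1 burnt (F count now 0)
Fire out after step 7
Initially T: 20, now '.': 29
Total burnt (originally-T cells now '.'): 19

Answer: 19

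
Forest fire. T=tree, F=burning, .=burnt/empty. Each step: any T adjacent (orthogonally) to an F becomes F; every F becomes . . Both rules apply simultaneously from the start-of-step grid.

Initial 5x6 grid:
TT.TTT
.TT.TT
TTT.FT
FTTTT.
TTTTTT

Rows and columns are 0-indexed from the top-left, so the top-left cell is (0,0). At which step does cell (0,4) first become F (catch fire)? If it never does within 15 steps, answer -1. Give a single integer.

Step 1: cell (0,4)='T' (+6 fires, +2 burnt)
Step 2: cell (0,4)='F' (+7 fires, +6 burnt)
  -> target ignites at step 2
Step 3: cell (0,4)='.' (+7 fires, +7 burnt)
Step 4: cell (0,4)='.' (+2 fires, +7 burnt)
Step 5: cell (0,4)='.' (+1 fires, +2 burnt)
Step 6: cell (0,4)='.' (+0 fires, +1 burnt)
  fire out at step 6

2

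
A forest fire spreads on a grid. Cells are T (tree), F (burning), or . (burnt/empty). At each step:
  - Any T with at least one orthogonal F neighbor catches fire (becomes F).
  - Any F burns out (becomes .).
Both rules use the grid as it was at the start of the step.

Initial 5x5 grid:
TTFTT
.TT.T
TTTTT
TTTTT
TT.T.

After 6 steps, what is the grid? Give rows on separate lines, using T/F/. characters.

Step 1: 3 trees catch fire, 1 burn out
  TF.FT
  .TF.T
  TTTTT
  TTTTT
  TT.T.
Step 2: 4 trees catch fire, 3 burn out
  F...F
  .F..T
  TTFTT
  TTTTT
  TT.T.
Step 3: 4 trees catch fire, 4 burn out
  .....
  ....F
  TF.FT
  TTFTT
  TT.T.
Step 4: 4 trees catch fire, 4 burn out
  .....
  .....
  F...F
  TF.FT
  TT.T.
Step 5: 4 trees catch fire, 4 burn out
  .....
  .....
  .....
  F...F
  TF.F.
Step 6: 1 trees catch fire, 4 burn out
  .....
  .....
  .....
  .....
  F....

.....
.....
.....
.....
F....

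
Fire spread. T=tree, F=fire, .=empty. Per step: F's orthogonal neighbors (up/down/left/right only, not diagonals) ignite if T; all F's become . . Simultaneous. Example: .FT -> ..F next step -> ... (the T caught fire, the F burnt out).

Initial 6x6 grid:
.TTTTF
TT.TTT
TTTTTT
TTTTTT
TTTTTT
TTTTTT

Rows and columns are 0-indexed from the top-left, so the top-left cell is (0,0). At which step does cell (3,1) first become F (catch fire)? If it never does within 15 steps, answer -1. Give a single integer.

Step 1: cell (3,1)='T' (+2 fires, +1 burnt)
Step 2: cell (3,1)='T' (+3 fires, +2 burnt)
Step 3: cell (3,1)='T' (+4 fires, +3 burnt)
Step 4: cell (3,1)='T' (+4 fires, +4 burnt)
Step 5: cell (3,1)='T' (+5 fires, +4 burnt)
Step 6: cell (3,1)='T' (+5 fires, +5 burnt)
Step 7: cell (3,1)='F' (+4 fires, +5 burnt)
  -> target ignites at step 7
Step 8: cell (3,1)='.' (+3 fires, +4 burnt)
Step 9: cell (3,1)='.' (+2 fires, +3 burnt)
Step 10: cell (3,1)='.' (+1 fires, +2 burnt)
Step 11: cell (3,1)='.' (+0 fires, +1 burnt)
  fire out at step 11

7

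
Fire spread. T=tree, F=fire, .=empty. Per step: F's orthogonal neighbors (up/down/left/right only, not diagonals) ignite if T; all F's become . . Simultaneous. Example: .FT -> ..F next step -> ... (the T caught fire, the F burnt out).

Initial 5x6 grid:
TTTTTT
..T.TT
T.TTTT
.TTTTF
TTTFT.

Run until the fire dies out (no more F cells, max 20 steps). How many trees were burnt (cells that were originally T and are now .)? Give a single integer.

Answer: 21

Derivation:
Step 1: +5 fires, +2 burnt (F count now 5)
Step 2: +5 fires, +5 burnt (F count now 5)
Step 3: +5 fires, +5 burnt (F count now 5)
Step 4: +2 fires, +5 burnt (F count now 2)
Step 5: +2 fires, +2 burnt (F count now 2)
Step 6: +1 fires, +2 burnt (F count now 1)
Step 7: +1 fires, +1 burnt (F count now 1)
Step 8: +0 fires, +1 burnt (F count now 0)
Fire out after step 8
Initially T: 22, now '.': 29
Total burnt (originally-T cells now '.'): 21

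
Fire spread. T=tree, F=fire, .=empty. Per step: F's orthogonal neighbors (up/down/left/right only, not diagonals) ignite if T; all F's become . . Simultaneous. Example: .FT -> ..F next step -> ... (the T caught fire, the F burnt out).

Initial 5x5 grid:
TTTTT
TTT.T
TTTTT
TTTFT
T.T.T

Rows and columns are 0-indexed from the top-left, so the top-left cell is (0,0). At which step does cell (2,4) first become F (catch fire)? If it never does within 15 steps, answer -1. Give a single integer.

Step 1: cell (2,4)='T' (+3 fires, +1 burnt)
Step 2: cell (2,4)='F' (+5 fires, +3 burnt)
  -> target ignites at step 2
Step 3: cell (2,4)='.' (+4 fires, +5 burnt)
Step 4: cell (2,4)='.' (+5 fires, +4 burnt)
Step 5: cell (2,4)='.' (+3 fires, +5 burnt)
Step 6: cell (2,4)='.' (+1 fires, +3 burnt)
Step 7: cell (2,4)='.' (+0 fires, +1 burnt)
  fire out at step 7

2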